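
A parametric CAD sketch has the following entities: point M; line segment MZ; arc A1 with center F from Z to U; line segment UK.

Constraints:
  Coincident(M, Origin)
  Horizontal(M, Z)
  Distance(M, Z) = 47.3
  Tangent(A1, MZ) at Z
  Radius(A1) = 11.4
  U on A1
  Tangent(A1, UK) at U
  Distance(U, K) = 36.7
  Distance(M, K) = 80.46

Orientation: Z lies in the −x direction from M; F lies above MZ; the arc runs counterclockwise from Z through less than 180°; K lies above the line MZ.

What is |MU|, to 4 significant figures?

44.45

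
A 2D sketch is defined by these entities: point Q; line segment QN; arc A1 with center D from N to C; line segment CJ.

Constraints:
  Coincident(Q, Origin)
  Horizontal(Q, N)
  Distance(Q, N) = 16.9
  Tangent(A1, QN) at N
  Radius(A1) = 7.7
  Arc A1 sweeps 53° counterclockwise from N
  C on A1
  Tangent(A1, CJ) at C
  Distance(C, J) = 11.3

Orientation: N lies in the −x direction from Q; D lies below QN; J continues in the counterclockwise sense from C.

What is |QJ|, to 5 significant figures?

32.206

Q is at the origin; QN is horizontal with |QN| = 16.9 and N on the −x side, so N = (-16.900, 0.0000). The tangent condition forces DN to be normal to QN, so D = N + (0, -7.7) = (-16.900, -7.7000). On A1, N sits at bearing 90° from D; a 53° counterclockwise sweep puts C at bearing 143°, so C = D + 7.7·(cos 143°, sin 143°) = (-23.049, -3.0660). The tangent condition forces DC to be normal to CJ, so CJ runs along (−sin 143°, cos 143°); with |CJ| = 11.3, J = (-29.850, -12.091). Then |QJ| = |J − Q| = 32.206.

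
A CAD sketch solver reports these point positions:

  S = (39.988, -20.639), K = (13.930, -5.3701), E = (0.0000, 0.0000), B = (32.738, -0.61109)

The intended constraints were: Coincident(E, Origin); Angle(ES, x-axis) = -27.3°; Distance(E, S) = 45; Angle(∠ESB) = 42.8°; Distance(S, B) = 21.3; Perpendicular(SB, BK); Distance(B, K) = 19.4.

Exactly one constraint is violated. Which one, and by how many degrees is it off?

Perpendicular(SB, BK) — off by 5.70°.

E = (0.00, 0.00) ✓; ES at -27.30° ✓; |ES| = 45.00 ✓; ∠ESB = 42.80° ✓; |SB| = 21.30 ✓; ∠(SB, BK) = 84.30° ✗; |BK| = 19.40 ✓.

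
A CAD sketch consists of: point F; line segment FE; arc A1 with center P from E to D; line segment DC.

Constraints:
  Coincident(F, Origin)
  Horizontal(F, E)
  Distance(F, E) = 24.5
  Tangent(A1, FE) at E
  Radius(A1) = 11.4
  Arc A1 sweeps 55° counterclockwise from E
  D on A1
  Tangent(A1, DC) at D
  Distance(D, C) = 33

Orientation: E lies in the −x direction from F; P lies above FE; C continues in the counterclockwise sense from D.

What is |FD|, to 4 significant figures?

15.92

F is at the origin; FE is horizontal with |FE| = 24.5 and E on the −x side, so E = (-24.50, 0.000). Tangency of A1 to FE means the radius PE is perpendicular to FE, so P = E + (0, 11.4) = (-24.50, 11.40). On A1, E sits at bearing -90° from P; a 55° counterclockwise sweep puts D at bearing -35°, so D = P + 11.4·(cos -35°, sin -35°) = (-15.16, 4.861). Then |FD| = |D − F| = 15.92.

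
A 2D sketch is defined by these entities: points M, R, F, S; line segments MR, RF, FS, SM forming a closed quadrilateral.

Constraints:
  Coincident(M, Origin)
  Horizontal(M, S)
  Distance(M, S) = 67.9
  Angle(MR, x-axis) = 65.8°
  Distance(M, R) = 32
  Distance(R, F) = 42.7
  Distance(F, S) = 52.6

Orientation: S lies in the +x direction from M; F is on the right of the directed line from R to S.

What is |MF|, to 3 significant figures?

21.6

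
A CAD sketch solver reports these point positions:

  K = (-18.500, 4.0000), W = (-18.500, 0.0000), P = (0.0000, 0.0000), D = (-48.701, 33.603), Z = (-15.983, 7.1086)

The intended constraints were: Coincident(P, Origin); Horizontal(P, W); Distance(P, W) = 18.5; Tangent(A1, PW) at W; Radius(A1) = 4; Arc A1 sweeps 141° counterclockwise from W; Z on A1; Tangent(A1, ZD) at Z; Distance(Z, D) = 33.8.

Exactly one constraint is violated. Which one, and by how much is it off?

Distance(Z, D) = 33.8 — off by 8.30.

P = (0.00, 0.00) ✓; P.y = 0.00, W.y = 0.00 ✓; |PW| = 18.50 ✓; ∠(KW, WP) = 90.00° ✓; |KW| = 4.000 ✓; bearing(K→Z) − bearing(K→W) = 141.0° ✓; |KZ| = 4.000 ✓; ∠(KZ, ZD) = 90.00° ✓; |ZD| = 42.10 ✗.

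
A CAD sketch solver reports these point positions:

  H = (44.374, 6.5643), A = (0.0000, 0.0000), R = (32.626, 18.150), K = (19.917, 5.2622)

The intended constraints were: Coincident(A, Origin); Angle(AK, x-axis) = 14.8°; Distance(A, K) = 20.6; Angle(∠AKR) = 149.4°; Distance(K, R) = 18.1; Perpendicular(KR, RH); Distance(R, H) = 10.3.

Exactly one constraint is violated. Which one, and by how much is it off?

Distance(R, H) = 10.3 — off by 6.20.

A = (0.00, 0.00) ✓; AK at 14.80° ✓; |AK| = 20.60 ✓; ∠AKR = 149.4° ✓; |KR| = 18.10 ✓; ∠(KR, RH) = 90.00° ✓; |RH| = 16.50 ✗.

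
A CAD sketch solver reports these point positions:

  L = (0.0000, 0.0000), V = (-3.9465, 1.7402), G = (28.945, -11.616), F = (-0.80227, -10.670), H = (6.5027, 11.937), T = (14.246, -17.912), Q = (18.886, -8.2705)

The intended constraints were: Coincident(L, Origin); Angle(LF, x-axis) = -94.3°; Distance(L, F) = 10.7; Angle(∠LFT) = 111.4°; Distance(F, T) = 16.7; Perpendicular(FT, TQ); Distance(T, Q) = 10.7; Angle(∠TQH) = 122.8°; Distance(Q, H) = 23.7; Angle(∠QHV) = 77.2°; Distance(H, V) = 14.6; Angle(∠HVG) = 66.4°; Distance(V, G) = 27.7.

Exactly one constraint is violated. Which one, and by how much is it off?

Distance(V, G) = 27.7 — off by 7.80.

L = (0.00, 0.00) ✓; LF at -94.30° ✓; |LF| = 10.70 ✓; ∠LFT = 111.4° ✓; |FT| = 16.70 ✓; ∠(FT, TQ) = 90.00° ✓; |TQ| = 10.70 ✓; ∠TQH = 122.8° ✓; |QH| = 23.70 ✓; ∠QHV = 77.20° ✓; |HV| = 14.60 ✓; ∠HVG = 66.40° ✓; |VG| = 35.50 ✗.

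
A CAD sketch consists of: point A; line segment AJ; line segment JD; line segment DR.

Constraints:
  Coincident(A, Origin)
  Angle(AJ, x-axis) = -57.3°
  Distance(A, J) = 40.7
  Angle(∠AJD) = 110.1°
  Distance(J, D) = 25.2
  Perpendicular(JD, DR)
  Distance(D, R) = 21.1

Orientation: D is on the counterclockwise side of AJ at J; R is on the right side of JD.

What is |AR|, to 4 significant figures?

71.10

A is at the origin; AJ runs at -57.3° with length 40.7, so J = 40.7·(cos -57.3°, sin -57.3°) = (21.99, -34.25). ∠AJD = 110.1°, so JD runs at -57.3° + (180° − 110.1°) = 12.60° from the x-axis; with |JD| = 25.2, D = J + 25.2·(cos 12.60°, sin 12.60°) = (46.58, -28.75). JD ⟂ DR; with |DR| = 21.1 on the right of JD, R = D + 21.1·(0.2181, -0.9759) = (51.18, -49.34). Then |AR| = |R − A| = 71.10.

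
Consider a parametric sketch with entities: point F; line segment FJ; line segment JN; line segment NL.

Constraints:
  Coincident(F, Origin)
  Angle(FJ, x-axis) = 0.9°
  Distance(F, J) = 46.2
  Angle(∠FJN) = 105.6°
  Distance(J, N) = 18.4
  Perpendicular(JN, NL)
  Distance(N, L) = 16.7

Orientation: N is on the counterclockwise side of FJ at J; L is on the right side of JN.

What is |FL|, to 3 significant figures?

68.5

∠FJN = 105.6°, so JN runs at 0.9° + (180° − 105.6°) = 75.3° from the x-axis; with |JN| = 18.4, N = J + 18.4·(cos 75.3°, sin 75.3°) = (50.9, 18.5). JN is perpendicular to NL; with |NL| = 16.7 on the right of JN, L = N + 16.7·(0.967, -0.254) = (67.0, 14.3). Then |FL| = |L − F| = 68.5.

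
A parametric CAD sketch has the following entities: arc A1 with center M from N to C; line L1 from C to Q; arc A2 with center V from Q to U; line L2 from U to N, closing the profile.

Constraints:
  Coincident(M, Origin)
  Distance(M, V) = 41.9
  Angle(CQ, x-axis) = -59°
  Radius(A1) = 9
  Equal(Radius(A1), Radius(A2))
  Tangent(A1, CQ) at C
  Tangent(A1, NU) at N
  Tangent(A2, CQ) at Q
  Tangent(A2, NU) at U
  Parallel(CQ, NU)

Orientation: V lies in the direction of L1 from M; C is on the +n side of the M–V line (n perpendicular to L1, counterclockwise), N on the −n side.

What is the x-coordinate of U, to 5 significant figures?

13.866

Tangency of A1 to both parallel lines with radius 9.0 puts C and N at M ± 9.0·n: C = (7.7145, 4.6353), N = (-7.7145, -4.6353). Equal radii place Q and U the same way about V: Q = V + 9.0·n = (29.295, -31.280), U = V − 9.0·n = (13.866, -40.551). So U.x = 13.866.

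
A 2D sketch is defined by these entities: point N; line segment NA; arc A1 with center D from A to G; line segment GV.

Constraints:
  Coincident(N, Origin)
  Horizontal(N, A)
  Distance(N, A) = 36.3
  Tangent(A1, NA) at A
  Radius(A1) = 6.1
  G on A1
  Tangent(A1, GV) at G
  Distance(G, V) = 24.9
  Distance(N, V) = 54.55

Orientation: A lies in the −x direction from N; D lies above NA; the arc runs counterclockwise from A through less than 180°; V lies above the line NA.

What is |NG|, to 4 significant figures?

32.74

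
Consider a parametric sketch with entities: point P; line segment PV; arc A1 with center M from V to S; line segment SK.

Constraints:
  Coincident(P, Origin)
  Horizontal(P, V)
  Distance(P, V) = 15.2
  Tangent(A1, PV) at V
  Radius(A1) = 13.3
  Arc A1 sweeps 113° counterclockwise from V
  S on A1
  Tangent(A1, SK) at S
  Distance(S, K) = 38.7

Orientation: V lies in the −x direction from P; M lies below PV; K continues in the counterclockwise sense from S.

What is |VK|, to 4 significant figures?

54.20

On A1, V sits at bearing 90° from M; a 113° counterclockwise sweep puts S at bearing 203°, so S = M + 13.3·(cos 203°, sin 203°) = (-27.44, -18.50). Tangency of A1 to SK means the radius MS is perpendicular to SK, so SK runs along (−sin 203°, cos 203°); with |SK| = 38.7, K = (-12.32, -54.12). Then |VK| = |K − V| = 54.20.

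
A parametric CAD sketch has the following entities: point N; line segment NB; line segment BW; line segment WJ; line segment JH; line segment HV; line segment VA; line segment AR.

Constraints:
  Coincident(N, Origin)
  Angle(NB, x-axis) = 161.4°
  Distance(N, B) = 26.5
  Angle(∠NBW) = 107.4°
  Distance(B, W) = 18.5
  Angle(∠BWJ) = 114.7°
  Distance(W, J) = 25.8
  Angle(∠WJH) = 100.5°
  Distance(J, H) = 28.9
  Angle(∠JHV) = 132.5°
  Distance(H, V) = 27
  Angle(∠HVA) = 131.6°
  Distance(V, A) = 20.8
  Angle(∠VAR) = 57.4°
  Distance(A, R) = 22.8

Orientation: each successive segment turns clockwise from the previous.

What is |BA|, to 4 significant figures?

34.89

N is at the origin; NB runs at 161.4° with length 26.5, so B = (-25.12, 8.452). ∠NBW = 107.4° gives BW at 88.80° from the x-axis; with |BW| = 18.5, W = (-24.73, 26.95). ∠BWJ = 114.7° gives WJ at 23.50° from the x-axis; with |WJ| = 25.8, J = (-1.068, 37.24). ∠WJH = 100.5° gives JH at -56.00° from the x-axis; with |JH| = 28.9, H = (15.09, 13.28). ∠JHV = 132.5° gives HV at -103.5° from the x-axis; with |HV| = 27.0, V = (8.789, -12.98). ∠HVA = 131.6° gives VA at -151.9° from the x-axis; with |VA| = 20.8, A = (-9.559, -22.77). Then |BA| = |A − B| = 34.89.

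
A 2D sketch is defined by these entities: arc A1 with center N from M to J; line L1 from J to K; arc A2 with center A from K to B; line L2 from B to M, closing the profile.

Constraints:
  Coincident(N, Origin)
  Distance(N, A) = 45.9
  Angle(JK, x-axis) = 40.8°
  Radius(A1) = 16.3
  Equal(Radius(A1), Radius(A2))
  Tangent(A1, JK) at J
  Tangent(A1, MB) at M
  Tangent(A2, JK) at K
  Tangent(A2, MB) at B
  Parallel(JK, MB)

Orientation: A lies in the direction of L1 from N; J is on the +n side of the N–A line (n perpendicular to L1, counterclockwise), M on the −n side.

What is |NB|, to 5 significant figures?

48.708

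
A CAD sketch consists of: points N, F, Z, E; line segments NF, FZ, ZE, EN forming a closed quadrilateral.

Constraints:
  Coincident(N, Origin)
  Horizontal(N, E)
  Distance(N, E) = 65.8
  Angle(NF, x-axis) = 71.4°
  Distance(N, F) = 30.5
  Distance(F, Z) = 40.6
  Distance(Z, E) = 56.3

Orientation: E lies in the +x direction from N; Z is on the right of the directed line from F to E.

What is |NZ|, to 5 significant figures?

15.858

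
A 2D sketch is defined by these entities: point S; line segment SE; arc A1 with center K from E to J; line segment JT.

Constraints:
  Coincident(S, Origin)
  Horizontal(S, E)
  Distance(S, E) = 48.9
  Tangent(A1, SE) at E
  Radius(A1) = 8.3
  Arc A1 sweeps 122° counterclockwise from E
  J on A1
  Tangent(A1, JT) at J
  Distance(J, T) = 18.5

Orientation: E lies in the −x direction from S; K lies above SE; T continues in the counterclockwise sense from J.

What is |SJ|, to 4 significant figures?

43.74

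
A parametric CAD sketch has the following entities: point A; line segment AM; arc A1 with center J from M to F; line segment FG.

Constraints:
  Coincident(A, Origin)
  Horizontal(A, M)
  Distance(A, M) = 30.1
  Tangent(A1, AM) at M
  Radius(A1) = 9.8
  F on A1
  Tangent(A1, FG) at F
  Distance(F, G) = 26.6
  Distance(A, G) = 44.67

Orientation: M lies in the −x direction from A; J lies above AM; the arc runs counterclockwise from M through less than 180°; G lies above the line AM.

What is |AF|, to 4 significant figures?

23.28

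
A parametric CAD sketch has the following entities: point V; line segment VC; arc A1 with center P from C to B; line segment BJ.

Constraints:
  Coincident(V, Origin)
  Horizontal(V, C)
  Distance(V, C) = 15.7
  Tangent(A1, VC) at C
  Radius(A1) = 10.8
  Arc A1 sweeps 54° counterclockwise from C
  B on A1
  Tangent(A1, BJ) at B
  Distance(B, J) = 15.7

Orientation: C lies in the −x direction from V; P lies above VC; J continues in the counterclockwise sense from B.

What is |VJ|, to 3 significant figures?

17.3

V is at the origin; VC is horizontal with |VC| = 15.7 and C on the −x side, so C = (-15.7, 0.00). The tangent condition forces PC to be normal to VC, so P = C + (0, 10.8) = (-15.7, 10.8). On A1, C sits at bearing -90° from P; a 54° counterclockwise sweep puts B at bearing -36°, so B = P + 10.8·(cos -36°, sin -36°) = (-6.96, 4.45). Since A1 is tangent to BJ there, PB ⟂ BJ, so BJ runs along (−sin -36°, cos -36°); with |BJ| = 15.7, J = (2.27, 17.2). Then |VJ| = |J − V| = 17.3.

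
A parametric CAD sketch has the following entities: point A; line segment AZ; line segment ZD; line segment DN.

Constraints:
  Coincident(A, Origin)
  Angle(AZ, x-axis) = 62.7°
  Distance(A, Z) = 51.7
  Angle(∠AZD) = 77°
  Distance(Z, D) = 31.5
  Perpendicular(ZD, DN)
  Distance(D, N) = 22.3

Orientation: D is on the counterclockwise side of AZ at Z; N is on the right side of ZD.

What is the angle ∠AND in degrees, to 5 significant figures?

15.292°

∠AZD = 77.0°, so ZD runs at 62.7° + (180° − 77.0°) = 165.70° from the x-axis; with |ZD| = 31.5, D = Z + 31.5·(cos 165.70°, sin 165.70°) = (-6.8118, 53.722). ZD is perpendicular to DN; with |DN| = 22.3 on the right of ZD, N = D + 22.3·(0.24700, 0.96902) = (-1.3037, 75.331). Then cos ∠AND = NA·ND / (|NA||ND|), giving 15.292°.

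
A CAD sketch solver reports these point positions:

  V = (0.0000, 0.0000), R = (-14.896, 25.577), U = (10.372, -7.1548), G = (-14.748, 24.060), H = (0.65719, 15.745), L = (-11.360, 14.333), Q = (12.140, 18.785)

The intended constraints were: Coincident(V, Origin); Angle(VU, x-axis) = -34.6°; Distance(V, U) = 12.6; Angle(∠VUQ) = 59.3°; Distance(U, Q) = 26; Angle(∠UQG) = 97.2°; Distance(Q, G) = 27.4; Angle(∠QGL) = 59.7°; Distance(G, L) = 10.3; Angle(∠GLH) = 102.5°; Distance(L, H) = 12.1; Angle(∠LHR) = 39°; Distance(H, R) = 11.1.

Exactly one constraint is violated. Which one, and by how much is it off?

Distance(H, R) = 11.1 — off by 7.30.

V = (0.00, 0.00) ✓; VU at -34.60° ✓; |VU| = 12.60 ✓; ∠VUQ = 59.30° ✓; |UQ| = 26.00 ✓; ∠UQG = 97.20° ✓; |QG| = 27.40 ✓; ∠QGL = 59.70° ✓; |GL| = 10.30 ✓; ∠GLH = 102.5° ✓; |LH| = 12.10 ✓; ∠LHR = 39.00° ✓; |HR| = 18.40 ✗.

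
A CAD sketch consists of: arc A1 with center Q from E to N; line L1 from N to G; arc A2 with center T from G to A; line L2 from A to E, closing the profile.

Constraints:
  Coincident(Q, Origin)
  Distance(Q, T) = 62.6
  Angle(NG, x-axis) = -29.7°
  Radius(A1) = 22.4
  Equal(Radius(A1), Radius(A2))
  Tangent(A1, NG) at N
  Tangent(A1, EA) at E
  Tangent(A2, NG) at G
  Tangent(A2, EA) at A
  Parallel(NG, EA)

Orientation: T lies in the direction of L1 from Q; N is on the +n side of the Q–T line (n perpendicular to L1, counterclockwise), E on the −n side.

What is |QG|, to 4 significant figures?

66.49

Tangency of A1 to both parallel lines with radius 22.4 puts N and E at Q ± 22.4·n: N = (11.10, 19.46), E = (-11.10, -19.46). Equal radii place G and A the same way about T: G = T + 22.4·n = (65.47, -11.56), A = T − 22.4·n = (43.28, -50.47). Then |QG| = |G − Q| = 66.49.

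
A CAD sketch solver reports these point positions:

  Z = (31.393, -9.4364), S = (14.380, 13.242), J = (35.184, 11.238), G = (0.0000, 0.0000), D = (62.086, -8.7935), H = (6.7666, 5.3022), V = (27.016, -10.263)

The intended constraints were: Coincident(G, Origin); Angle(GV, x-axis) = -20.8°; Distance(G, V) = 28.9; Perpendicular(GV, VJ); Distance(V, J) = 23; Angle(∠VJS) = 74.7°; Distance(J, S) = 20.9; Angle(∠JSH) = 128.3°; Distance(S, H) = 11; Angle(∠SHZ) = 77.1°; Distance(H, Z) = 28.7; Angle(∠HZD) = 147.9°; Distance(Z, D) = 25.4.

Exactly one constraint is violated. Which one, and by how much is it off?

Distance(Z, D) = 25.4 — off by 5.30.

G = (0.00, 0.00) ✓; GV at -20.80° ✓; |GV| = 28.90 ✓; ∠(GV, VJ) = 90.00° ✓; |VJ| = 23.00 ✓; ∠VJS = 74.70° ✓; |JS| = 20.90 ✓; ∠JSH = 128.3° ✓; |SH| = 11.00 ✓; ∠SHZ = 77.10° ✓; |HZ| = 28.70 ✓; ∠HZD = 147.9° ✓; |ZD| = 30.70 ✗.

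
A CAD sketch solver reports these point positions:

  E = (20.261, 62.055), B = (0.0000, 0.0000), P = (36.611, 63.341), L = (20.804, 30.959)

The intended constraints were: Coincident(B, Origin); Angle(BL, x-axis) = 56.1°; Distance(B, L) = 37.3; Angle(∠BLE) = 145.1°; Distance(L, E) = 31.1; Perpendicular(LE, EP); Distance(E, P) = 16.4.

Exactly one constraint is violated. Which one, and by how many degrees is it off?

Perpendicular(LE, EP) — off by 3.50°.

B = (0.00, 0.00) ✓; BL at 56.10° ✓; |BL| = 37.30 ✓; ∠BLE = 145.1° ✓; |LE| = 31.10 ✓; ∠(LE, EP) = 86.50° ✗; |EP| = 16.40 ✓.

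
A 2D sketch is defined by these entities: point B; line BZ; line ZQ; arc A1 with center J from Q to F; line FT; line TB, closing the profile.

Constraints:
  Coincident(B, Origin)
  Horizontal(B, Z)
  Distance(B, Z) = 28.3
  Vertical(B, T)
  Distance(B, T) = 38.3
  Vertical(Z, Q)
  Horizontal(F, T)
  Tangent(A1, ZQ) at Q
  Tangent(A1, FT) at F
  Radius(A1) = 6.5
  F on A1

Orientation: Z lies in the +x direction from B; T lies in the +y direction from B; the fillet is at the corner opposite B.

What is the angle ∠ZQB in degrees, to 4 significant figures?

41.67°

B is at the origin; B and Z share the same y with |BZ| = 28.3 and Z on the +x side, so Z = (28.30, 0.000). B and T share the same x with |BT| = 38.3 and T on the +y side, so T = (0.000, 38.30). The virtual corner opposite B is at (28.30, 38.30). Since A1 is tangent to ZQ there, JQ ⟂ ZQ and tangency of A1 to FT means the radius JF is perpendicular to FT, with radius 6.5, so the center J sits 6.5 in from both sides at J = (21.80, 31.80). That places the tangent points at Q = (28.30, 31.80) on ZQ and F = (21.80, 38.30) on FT. Then cos ∠ZQB = QZ·QB / (|QZ||QB|), giving 41.67°.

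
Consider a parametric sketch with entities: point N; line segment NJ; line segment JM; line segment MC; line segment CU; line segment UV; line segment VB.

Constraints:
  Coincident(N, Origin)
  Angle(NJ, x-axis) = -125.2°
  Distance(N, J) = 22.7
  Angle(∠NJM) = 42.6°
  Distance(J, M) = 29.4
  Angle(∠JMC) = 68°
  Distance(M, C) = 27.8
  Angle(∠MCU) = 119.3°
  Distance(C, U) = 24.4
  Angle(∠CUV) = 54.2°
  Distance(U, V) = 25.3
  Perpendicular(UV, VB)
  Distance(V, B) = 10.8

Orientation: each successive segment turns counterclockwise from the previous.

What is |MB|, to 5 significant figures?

17.593

N is at the origin; NJ runs at -125.2° with length 22.7, so J = (-13.085, -18.549). ∠NJM = 42.6° gives JM at 12.200° from the x-axis; with |JM| = 29.4, M = (15.651, -12.336). ∠JMC = 68.0° gives MC at 124.20° from the x-axis; with |MC| = 27.8, C = (0.025096, 10.657). ∠MCU = 119.3° gives CU at -175.10° from the x-axis; with |CU| = 24.4, U = (-24.286, 8.5724). ∠CUV = 54.2° gives UV at -49.300° from the x-axis; with |UV| = 25.3, V = (-7.7876, -10.608). UV is perpendicular to VB, so VB runs at 40.700°; with |VB| = 10.8, B = (0.40021, -3.5657). Then |MB| = |B − M| = 17.593.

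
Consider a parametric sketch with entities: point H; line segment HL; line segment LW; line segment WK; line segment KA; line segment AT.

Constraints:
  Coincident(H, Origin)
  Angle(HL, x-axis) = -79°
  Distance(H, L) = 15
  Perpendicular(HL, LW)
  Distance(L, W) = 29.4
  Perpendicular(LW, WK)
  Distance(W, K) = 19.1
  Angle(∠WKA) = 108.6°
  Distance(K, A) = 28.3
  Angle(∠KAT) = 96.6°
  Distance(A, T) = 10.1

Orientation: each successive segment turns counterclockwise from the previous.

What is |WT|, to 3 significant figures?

36.5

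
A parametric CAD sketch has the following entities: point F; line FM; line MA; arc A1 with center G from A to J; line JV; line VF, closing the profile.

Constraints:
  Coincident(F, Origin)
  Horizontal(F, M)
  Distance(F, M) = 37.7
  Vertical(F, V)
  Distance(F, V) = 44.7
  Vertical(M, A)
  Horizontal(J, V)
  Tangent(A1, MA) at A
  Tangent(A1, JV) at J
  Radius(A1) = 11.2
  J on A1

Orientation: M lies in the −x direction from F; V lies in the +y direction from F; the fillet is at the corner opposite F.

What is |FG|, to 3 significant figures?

42.7

F is at the origin; FM is horizontal with |FM| = 37.7 and M on the −x side, so M = (-37.7, 0.00). FV is vertical with |FV| = 44.7 and V on the +y side, so V = (0.00, 44.7). The virtual corner opposite F is at (-37.7, 44.7). A1 meets MA tangentially, so GA is at right angles to MA and since A1 is tangent to JV there, GJ ⟂ JV, with radius 11.2, so the center G sits 11.2 in from both sides at G = (-26.5, 33.5). Then |FG| = |G − F| = 42.7.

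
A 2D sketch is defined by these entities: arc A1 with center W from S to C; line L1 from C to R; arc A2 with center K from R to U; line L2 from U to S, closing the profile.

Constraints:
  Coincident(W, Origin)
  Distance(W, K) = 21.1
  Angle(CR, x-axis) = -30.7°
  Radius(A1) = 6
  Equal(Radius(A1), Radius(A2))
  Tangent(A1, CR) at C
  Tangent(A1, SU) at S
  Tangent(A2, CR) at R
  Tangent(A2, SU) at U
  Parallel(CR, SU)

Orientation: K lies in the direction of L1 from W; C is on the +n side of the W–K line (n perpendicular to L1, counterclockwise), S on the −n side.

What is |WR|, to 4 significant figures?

21.94

Tangency of A1 to both parallel lines with radius 6.0 puts C and S at W ± 6.0·n: C = (3.063, 5.159), S = (-3.063, -5.159). Equal radii place R and U the same way about K: R = K + 6.0·n = (21.21, -5.613), U = K − 6.0·n = (15.08, -15.93). Then |WR| = |R − W| = 21.94.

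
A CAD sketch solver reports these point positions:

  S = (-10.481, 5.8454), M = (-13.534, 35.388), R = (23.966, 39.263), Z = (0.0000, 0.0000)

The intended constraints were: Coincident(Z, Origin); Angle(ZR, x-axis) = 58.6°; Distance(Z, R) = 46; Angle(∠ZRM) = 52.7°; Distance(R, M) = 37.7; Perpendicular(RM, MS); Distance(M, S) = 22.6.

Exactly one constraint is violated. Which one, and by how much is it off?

Distance(M, S) = 22.6 — off by 7.10.

Z = (0.00, 0.00) ✓; ZR at 58.60° ✓; |ZR| = 46.00 ✓; ∠ZRM = 52.70° ✓; |RM| = 37.70 ✓; ∠(RM, MS) = 90.00° ✓; |MS| = 29.70 ✗.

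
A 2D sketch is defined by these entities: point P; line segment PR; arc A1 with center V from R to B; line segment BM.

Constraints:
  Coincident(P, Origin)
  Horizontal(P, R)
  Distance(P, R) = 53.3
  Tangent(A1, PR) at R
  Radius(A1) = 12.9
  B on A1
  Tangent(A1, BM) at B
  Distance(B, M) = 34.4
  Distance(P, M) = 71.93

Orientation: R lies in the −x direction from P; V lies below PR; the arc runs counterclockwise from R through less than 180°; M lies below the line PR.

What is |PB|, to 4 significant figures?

67.61

Checks: |VB| = 12.90 ✓; ∠(VB, BM) = 90.00° ✓; |BM| = 34.40 ✓; |PM| = 71.93 ✓.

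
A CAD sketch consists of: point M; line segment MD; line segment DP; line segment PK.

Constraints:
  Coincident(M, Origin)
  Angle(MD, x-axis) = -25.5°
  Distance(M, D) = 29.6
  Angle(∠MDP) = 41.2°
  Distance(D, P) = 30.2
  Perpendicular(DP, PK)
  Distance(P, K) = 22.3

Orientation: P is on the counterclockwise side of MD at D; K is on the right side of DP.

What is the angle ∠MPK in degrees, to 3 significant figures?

158°

M is at the origin; MD runs at -25.5° with length 29.6, so D = 29.6·(cos -25.5°, sin -25.5°) = (26.7, -12.7). ∠MDP = 41.2°, so DP runs at -25.5° + (180° − 41.2°) = 113° from the x-axis; with |DP| = 30.2, P = D + 30.2·(cos 113°, sin 113°) = (14.8, 15.0). DP is perpendicular to PK; with |PK| = 22.3 on the right of DP, K = P + 22.3·(0.918, 0.396) = (35.3, 23.8). Then cos ∠MPK = PM·PK / (|PM||PK|), giving 158°.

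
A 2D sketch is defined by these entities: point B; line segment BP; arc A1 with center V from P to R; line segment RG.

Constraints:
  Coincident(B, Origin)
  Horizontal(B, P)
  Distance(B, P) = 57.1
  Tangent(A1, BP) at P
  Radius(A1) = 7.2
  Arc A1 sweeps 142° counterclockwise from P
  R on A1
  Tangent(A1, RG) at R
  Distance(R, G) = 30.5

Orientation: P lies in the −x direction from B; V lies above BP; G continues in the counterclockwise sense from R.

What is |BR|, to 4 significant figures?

54.22

The tangent condition forces VP to be normal to BP, so V = P + (0, 7.2) = (-57.10, 7.200). On A1, P sits at bearing -90° from V; a 142° counterclockwise sweep puts R at bearing 52°, so R = V + 7.2·(cos 52°, sin 52°) = (-52.67, 12.87). Then |BR| = |R − B| = 54.22.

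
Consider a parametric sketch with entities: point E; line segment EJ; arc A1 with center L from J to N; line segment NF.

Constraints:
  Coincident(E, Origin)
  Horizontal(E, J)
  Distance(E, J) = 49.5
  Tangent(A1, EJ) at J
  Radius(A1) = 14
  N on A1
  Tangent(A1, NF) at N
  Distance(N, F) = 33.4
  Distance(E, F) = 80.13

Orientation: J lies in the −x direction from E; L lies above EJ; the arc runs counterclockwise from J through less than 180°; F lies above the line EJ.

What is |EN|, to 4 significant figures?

47.05

E is at the origin; E and J share the same y with |EJ| = 49.5 and J on the −x side, so J = (-49.50, 0.000). A1 meets EJ tangentially, so LJ is at right angles to EJ, so L = J + (0, 14) = (-49.50, 14.00). Since LN ⟂ NF (tangency), |LF| = √(14.0² + 33.4²) = 36.22 regardless of where N sits on A1. So F lies on both circle(E, 80.13) and circle(L, 36.22); the above-EJ intersection is F = (-65.14, 46.66). N is the foot of the tangent from F: N = (-40.19, 24.46).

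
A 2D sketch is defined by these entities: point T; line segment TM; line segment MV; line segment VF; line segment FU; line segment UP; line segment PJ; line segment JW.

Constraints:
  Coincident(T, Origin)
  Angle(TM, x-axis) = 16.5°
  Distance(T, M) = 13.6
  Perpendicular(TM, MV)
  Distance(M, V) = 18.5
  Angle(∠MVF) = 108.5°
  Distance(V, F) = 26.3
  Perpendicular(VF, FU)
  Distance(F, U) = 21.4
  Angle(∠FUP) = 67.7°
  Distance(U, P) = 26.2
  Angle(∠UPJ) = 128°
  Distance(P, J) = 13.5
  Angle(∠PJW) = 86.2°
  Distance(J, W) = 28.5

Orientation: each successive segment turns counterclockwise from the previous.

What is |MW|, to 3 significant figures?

40.7

T is at the origin; TM runs at 16.5° with length 13.6, so M = (13.0, 3.86). The perpendicularity gives MV at right angles to TM, so MV runs at 106°; with |MV| = 18.5, V = (7.79, 21.6). ∠MVF = 108.5° gives VF at 178° from the x-axis; with |VF| = 26.3, F = (-18.5, 22.5). The perpendicularity gives FU at right angles to VF, so FU runs at -92.0°; with |FU| = 21.4, U = (-19.2, 1.13). ∠FUP = 67.7° gives UP at 20.3° from the x-axis; with |UP| = 26.2, P = (5.33, 10.2). ∠UPJ = 128.0° gives PJ at 72.3° from the x-axis; with |PJ| = 13.5, J = (9.43, 23.1). ∠PJW = 86.2° gives JW at 166° from the x-axis; with |JW| = 28.5, W = (-18.2, 29.9). Then |MW| = |W − M| = 40.7.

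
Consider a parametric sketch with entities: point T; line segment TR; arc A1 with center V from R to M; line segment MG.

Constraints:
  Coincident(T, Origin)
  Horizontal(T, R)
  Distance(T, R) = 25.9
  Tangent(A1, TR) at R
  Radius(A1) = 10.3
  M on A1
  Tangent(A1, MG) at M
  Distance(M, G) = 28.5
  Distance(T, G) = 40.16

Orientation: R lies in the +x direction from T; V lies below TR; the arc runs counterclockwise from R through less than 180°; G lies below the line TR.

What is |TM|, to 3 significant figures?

18.3

Checks: |VM| = 10.30 ✓; ∠(VM, MG) = 90.00° ✓; |MG| = 28.50 ✓; |TG| = 40.16 ✓.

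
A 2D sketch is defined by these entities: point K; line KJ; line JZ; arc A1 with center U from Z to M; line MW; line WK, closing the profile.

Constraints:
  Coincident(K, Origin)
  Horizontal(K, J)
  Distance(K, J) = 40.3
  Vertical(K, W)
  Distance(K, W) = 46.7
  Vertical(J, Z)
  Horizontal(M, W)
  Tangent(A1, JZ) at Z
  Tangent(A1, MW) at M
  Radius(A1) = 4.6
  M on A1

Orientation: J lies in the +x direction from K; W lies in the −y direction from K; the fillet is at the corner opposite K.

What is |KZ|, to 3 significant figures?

58.3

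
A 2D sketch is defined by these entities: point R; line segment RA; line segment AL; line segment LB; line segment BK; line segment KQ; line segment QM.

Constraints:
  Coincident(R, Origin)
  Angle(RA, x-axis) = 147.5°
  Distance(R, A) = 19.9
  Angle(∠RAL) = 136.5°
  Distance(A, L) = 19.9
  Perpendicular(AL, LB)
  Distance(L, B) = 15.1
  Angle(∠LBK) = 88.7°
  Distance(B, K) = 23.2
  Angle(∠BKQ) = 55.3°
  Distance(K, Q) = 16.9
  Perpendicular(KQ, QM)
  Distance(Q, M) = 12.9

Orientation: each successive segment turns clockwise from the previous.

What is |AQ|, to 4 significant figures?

6.700

R is at the origin; RA runs at 147.5° with length 19.9, so A = (-16.78, 10.69). ∠RAL = 136.5° gives AL at 104.0° from the x-axis; with |AL| = 19.9, L = (-21.60, 30.00). The perpendicularity gives LB at right angles to AL, so LB runs at 14.00°; with |LB| = 15.1, B = (-6.946, 33.65). ∠LBK = 88.7° gives BK at -77.30° from the x-axis; with |BK| = 23.2, K = (-1.846, 11.02). ∠BKQ = 55.3° gives KQ at 158.0° from the x-axis; with |KQ| = 16.9, Q = (-17.52, 17.35). Then |AQ| = |Q − A| = 6.700.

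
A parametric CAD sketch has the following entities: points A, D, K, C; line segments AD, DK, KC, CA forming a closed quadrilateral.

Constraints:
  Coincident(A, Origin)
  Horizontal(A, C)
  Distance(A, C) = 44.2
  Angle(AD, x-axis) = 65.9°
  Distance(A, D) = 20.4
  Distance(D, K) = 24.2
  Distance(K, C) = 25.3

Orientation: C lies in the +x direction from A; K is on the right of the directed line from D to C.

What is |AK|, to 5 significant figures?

19.329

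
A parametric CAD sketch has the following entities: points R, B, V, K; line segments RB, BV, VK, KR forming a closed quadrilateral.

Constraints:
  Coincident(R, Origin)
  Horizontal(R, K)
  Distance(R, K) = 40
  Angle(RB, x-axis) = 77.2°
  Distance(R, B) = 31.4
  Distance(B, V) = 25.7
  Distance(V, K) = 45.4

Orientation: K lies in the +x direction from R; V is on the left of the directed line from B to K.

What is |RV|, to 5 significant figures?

52.651

Checks: |BV| = 25.70 ✓; |VK| = 45.40 ✓.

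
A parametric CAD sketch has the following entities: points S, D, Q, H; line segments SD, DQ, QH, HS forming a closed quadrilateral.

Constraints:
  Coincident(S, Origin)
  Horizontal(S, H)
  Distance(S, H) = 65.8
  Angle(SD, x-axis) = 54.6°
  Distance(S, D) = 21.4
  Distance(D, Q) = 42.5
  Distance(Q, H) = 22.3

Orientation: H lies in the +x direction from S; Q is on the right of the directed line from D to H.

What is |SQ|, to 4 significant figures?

46.42

S is at the origin; S and H share the same y with |SH| = 65.8 and H in +x, so H = (65.8, 0). SD runs at 54.6° with |SD| = 21.4, so D = (12.40, 17.44). Q is determined by |DQ| = 42.5 and |QH| = 22.3 together: it lies at the intersection of circle(D, 42.5) and circle(H, 22.3). With |DH| = 56.18, the foot of the radical line on DH is 39.74 from D and the perpendicular offset is √(42.5² − 39.74²) = 15.07. Taking the right-of-DH solution: Q = (45.49, -9.217).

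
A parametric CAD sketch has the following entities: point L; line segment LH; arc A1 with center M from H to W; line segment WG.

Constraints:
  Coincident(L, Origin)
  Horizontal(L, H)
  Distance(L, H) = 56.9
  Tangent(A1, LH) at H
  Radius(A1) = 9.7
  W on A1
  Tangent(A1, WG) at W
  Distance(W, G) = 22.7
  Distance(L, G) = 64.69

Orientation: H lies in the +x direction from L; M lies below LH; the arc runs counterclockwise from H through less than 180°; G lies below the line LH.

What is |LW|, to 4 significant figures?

49.37

Checks: |MW| = 9.700 ✓; ∠(MW, WG) = 90.00° ✓; |WG| = 22.70 ✓; |LG| = 64.69 ✓.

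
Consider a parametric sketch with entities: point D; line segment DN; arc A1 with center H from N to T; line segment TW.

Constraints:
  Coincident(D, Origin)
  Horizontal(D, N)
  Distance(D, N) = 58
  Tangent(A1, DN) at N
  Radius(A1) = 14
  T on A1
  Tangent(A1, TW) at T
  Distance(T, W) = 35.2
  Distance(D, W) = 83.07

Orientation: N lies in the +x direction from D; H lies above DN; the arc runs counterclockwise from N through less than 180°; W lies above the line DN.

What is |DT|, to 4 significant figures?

73.65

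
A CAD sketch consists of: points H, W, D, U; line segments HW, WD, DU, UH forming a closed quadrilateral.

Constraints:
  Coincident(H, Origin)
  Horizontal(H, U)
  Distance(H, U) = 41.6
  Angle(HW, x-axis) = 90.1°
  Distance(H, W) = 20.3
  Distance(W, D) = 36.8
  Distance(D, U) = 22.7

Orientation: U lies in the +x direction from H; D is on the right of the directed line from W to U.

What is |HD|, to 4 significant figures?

23.29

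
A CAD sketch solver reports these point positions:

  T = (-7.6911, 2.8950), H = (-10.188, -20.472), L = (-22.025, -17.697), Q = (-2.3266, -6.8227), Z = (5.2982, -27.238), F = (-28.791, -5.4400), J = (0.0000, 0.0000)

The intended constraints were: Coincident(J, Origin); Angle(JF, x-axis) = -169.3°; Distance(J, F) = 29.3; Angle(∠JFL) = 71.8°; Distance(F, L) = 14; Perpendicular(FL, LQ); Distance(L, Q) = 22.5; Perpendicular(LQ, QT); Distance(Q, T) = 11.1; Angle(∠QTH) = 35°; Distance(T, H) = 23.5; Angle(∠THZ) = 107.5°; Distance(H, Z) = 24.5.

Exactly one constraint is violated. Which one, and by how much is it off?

Distance(H, Z) = 24.5 — off by 7.60.

J = (0.00, 0.00) ✓; JF at -169.3° ✓; |JF| = 29.30 ✓; ∠JFL = 71.80° ✓; |FL| = 14.00 ✓; ∠(FL, LQ) = 90.00° ✓; |LQ| = 22.50 ✓; ∠(LQ, QT) = 90.00° ✓; |QT| = 11.10 ✓; ∠QTH = 35.00° ✓; |TH| = 23.50 ✓; ∠THZ = 107.5° ✓; |HZ| = 16.90 ✗.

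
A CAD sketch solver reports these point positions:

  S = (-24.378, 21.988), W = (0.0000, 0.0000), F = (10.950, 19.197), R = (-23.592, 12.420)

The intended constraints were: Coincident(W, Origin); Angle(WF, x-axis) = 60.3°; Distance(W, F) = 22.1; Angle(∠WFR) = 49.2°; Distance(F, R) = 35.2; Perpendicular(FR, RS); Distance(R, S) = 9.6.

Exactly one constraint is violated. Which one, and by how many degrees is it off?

Perpendicular(FR, RS) — off by 6.40°.

W = (0.00, 0.00) ✓; WF at 60.30° ✓; |WF| = 22.10 ✓; ∠WFR = 49.20° ✓; |FR| = 35.20 ✓; ∠(FR, RS) = 96.40° ✗; |RS| = 9.600 ✓.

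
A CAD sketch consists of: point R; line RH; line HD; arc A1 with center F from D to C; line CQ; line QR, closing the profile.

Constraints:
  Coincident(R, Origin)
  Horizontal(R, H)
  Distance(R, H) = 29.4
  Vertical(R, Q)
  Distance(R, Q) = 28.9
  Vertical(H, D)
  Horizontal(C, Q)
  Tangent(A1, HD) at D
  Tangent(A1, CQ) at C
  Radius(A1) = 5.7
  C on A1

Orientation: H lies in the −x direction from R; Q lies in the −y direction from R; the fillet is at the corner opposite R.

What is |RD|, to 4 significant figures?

37.45

The virtual corner opposite R is at (-29.40, -28.90). A1 meets HD tangentially, so FD is at right angles to HD and A1 meets CQ tangentially, so FC is at right angles to CQ, with radius 5.7, so the center F sits 5.7 in from both sides at F = (-23.70, -23.20). That places the tangent points at D = (-29.40, -23.20) on HD and C = (-23.70, -28.90) on CQ. Then |RD| = |D − R| = 37.45.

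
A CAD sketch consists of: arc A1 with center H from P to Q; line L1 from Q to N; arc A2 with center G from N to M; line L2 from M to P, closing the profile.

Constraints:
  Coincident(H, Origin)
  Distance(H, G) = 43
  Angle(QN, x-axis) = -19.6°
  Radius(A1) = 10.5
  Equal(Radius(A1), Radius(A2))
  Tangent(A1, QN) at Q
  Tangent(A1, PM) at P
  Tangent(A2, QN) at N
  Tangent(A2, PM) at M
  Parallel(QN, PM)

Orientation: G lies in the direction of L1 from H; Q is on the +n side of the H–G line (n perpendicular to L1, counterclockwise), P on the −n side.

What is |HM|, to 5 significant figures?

44.263

The slot axis is L1's direction at -19.6°, so u = (cos -19.6°, sin -19.6°) = (0.94206, -0.33545) and n = (−sin -19.6°, cos -19.6°) = (0.33545, 0.94206). H is at the origin and G lies 43.0 along u from H, so G = 43.0·u = (40.508, -14.424). Tangency of A1 to both parallel lines with radius 10.5 puts Q and P at H ± 10.5·n: Q = (3.5222, 9.8916), P = (-3.5222, -9.8916). Equal radii place N and M the same way about G: N = G + 10.5·n = (44.031, -4.5328), M = G − 10.5·n = (36.986, -24.316). Then |HM| = |M − H| = 44.263.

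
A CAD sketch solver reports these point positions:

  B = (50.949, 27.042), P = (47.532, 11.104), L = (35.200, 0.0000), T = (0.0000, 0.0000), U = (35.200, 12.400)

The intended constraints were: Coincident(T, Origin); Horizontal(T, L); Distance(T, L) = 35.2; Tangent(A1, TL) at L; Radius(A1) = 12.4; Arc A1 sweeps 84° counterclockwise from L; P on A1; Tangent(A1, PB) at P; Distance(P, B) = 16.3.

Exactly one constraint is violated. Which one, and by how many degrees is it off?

Tangent(A1, PB) at P — off by 6.10°.

T = (0.00, 0.00) ✓; T.y = 0.00, L.y = 0.00 ✓; |TL| = 35.20 ✓; ∠(UL, LT) = 90.00° ✓; |UL| = 12.40 ✓; bearing(U→P) − bearing(U→L) = 84.00° ✓; |UP| = 12.40 ✓; ∠(UP, PB) = 96.10° ✗; |PB| = 16.30 ✓.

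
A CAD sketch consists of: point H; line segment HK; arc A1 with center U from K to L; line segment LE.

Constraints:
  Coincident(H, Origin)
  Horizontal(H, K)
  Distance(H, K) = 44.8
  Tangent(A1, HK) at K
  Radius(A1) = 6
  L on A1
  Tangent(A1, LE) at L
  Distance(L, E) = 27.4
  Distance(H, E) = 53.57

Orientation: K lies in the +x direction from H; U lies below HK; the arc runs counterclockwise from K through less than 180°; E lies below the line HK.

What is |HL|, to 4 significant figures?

39.38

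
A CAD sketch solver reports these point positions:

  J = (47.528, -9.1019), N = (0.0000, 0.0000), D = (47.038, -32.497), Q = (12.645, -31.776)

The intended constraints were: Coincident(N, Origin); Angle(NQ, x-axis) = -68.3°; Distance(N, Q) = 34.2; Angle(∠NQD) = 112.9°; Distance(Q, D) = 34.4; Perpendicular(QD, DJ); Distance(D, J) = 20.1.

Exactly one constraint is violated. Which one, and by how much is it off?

Distance(D, J) = 20.1 — off by 3.30.

N = (0.00, 0.00) ✓; NQ at -68.30° ✓; |NQ| = 34.20 ✓; ∠NQD = 112.9° ✓; |QD| = 34.40 ✓; ∠(QD, DJ) = 90.00° ✓; |DJ| = 23.40 ✗.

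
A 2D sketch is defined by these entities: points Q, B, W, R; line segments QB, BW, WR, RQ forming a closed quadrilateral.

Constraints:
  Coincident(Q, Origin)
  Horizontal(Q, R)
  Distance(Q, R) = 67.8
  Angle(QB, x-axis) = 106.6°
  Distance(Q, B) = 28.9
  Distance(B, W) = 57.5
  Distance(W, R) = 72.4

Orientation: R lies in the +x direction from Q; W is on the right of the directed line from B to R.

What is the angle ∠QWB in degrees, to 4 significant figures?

6.852°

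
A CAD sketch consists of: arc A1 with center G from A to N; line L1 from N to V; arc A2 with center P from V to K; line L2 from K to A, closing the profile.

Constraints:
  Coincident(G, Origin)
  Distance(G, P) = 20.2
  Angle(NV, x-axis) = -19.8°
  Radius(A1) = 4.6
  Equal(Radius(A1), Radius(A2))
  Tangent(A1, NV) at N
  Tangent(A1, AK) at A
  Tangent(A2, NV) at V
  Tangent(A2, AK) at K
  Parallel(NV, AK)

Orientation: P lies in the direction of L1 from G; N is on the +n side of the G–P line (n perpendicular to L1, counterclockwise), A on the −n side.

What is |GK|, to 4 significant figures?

20.72

The slot axis is L1's direction at -19.8°, so u = (cos -19.8°, sin -19.8°) = (0.9409, -0.3387) and n = (−sin -19.8°, cos -19.8°) = (0.3387, 0.9409). G is at the origin and P lies 20.2 along u from G, so P = 20.2·u = (19.01, -6.843). Tangency of A1 to both parallel lines with radius 4.6 puts N and A at G ± 4.6·n: N = (1.558, 4.328), A = (-1.558, -4.328). Equal radii place V and K the same way about P: V = P + 4.6·n = (20.56, -2.514), K = P − 4.6·n = (17.45, -11.17). Then |GK| = |K − G| = 20.72.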